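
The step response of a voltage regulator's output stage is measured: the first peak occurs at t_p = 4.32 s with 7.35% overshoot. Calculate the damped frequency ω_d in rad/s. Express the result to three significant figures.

t_p = π/ω_d, so ω_d = π/4.32 = 0.727 rad/s.

ω_d ≈ 0.727 rad/s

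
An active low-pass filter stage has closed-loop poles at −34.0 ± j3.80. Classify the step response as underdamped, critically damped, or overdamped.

Since the poles form a complex-conjugate pair with nonzero imaginary part, the response is underdamped.

underdamped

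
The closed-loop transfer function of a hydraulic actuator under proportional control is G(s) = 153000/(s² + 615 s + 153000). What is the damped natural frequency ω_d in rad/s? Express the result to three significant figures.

ω_d ≈ 242 rad/s

Matching coefficients with s² + 2ζω_n s + ω_n² gives ω_n² = 153000 ⇒ ω_n = 391 rad/s, and ζ = 615/(2ω_n) = 0.786.
ω_d = ω_n√(1−ζ²) = 242 rad/s.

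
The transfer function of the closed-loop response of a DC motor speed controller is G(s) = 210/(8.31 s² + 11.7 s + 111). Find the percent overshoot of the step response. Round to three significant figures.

%OS ≈ 54.0%

Dividing through by 8.31: denominator becomes s² + 1.408 s + 13.36.
So ω_n = √13.36 = 3.65 rad/s and ζ = 1.408/(2·3.65) = 0.193.
%OS = 100·exp(−πζ/√(1−ζ²)) = 54.0%.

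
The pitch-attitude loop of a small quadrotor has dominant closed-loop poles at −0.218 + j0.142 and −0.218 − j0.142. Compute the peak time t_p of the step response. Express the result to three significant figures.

t_p = π/ω_d with ω_d = 0.142 (the imaginary part), so t_p = 22.1 s.

t_p ≈ 22.1 s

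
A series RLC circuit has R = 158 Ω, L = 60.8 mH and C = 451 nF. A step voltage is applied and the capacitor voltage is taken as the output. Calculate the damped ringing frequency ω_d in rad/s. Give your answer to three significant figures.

For a series RLC circuit (capacitor voltage as output), ω_n = 1/√(LC) = 1/√(60.8 mH · 451 nF) = 6040 rad/s.
ζ = (R/2)·√(C/L) = (158/2)·√(451 nF/60.8 mH) = 0.215.
ω_d = 6040·√(1 − 0.215²) = 5900 rad/s.

ω_d ≈ 5900 rad/s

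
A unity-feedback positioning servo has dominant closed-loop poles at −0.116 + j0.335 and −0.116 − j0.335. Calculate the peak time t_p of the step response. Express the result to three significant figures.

t_p = π/ω_d with ω_d = 0.335 (the imaginary part), so t_p = 9.38 s.

t_p ≈ 9.38 s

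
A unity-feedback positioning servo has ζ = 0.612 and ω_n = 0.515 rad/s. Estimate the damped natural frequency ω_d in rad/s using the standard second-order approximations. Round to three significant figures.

ω_d ≈ 0.407 rad/s

ω_d = ω_n√(1−ζ²) = 0.515·√0.625 = 0.407 rad/s.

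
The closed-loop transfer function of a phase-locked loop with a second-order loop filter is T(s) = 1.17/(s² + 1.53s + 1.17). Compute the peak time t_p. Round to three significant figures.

t_p ≈ 4.11 s

ω_n = √1.17 = 1.08 rad/s; ζ = 1.53/(2·1.08) = 0.707.
ω_d = ω_n√(1−ζ²) = 0.765 rad/s. Then t_p = π/ω_d = 4.11 s.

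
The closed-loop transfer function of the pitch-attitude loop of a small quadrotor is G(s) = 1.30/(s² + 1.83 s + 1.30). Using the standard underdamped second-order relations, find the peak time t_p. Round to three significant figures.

Matching coefficients with s² + 2ζω_n s + ω_n² gives ω_n² = 1.30 ⇒ ω_n = 1.14 rad/s, and ζ = 1.83/(2ω_n) = 0.803.
The damped frequency ω_d = ω_n√(1−ζ²) = 0.680 rad/s. Then t_p = π/ω_d = 4.62 s.

t_p ≈ 4.62 s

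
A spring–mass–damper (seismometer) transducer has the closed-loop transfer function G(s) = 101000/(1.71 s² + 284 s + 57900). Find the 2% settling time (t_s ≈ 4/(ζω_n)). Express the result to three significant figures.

t_s ≈ 0.0482 s

Dividing through by 1.71: denominator becomes s² + 166.1 s + 33860.
So ω_n = √33860 = 184 rad/s and ζ = 166.1/(2·184) = 0.451.
t_s ≈ 4/(ζω_n) = 0.0482 s.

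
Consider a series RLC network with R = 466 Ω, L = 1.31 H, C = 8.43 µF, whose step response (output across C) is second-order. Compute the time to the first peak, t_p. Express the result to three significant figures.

t_p ≈ 0.0129 s

For a series RLC circuit (capacitor voltage as output), ω_n = 1/√(LC) = 1/√(1.31 H · 8.43 µF) = 301 rad/s.
ζ = (R/2)·√(C/L) = (466/2)·√(8.43 µF/1.31 H) = 0.591.
ω_d = ω_n√(1−ζ²) = 243 rad/s. t_p = π/ω_d = 0.0129 s.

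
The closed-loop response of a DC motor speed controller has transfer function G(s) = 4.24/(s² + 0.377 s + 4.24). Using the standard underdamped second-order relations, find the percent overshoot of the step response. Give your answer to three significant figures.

%OS ≈ 74.9%

ω_n = √4.24 = 2.06 rad/s; ζ = 0.377/(2·2.06) = 0.0915.
Overshoot: exp(−π·0.0915/√(1−0.0915²)) = 0.749, i.e. 74.9%.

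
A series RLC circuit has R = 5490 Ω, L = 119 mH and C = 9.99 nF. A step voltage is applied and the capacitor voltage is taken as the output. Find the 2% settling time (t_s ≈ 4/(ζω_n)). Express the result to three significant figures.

t_s ≈ 0.000173 s

For a series RLC circuit (capacitor voltage as output), ω_n = 1/√(LC) = 1/√(119 mH · 9.99 nF) = 29000 rad/s.
ζ = (R/2)·√(C/L) = (5490/2)·√(9.99 nF/119 mH) = 0.795.
t_s ≈ 4/(ζω_n) = 0.000173 s.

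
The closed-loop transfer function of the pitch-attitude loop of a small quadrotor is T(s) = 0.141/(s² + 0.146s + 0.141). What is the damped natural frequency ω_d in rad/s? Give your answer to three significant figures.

ω_d ≈ 0.368 rad/s

Comparing the denominator to s² + 2ζω_n s + ω_n²: ω_n = √0.141 = 0.375 rad/s, and 2ζω_n = 0.146 so ζ = 0.146/(2·0.375) = 0.194.
ω_d = ω_n√(1−ζ²) = 0.368 rad/s.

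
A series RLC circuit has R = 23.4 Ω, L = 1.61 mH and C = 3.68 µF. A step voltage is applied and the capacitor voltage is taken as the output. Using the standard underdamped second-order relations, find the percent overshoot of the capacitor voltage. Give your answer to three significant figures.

For a series RLC circuit (capacitor voltage as output), ω_n = 1/√(LC) = 1/√(1.61 mH · 3.68 µF) = 13000 rad/s.
ζ = (R/2)·√(C/L) = (23.4/2)·√(3.68 µF/1.61 mH) = 0.559.
Overshoot: exp(−π·0.559/√(1−0.559²)) = 0.120, i.e. 12.0%.

%OS ≈ 12.0%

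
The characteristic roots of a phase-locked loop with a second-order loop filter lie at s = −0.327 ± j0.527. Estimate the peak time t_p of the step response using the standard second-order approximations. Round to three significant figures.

t_p = π/ω_d with ω_d = 0.527 (the imaginary part), so t_p = 5.96 s.

t_p ≈ 5.96 s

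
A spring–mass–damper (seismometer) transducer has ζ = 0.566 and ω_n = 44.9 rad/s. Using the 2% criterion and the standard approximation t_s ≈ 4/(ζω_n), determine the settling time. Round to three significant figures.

t_s ≈ 4/(ζω_n) = 4/(0.566 × 44.9) = 0.157 s.

t_s ≈ 0.157 s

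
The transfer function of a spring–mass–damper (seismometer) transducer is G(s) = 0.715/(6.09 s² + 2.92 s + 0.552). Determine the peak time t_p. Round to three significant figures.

Dividing through by 6.09: denominator becomes s² + 0.4795 s + 0.09064.
So ω_n = √0.09064 = 0.301 rad/s and ζ = 0.4795/(2·0.301) = 0.796.
ω_d = 0.301·√(1 − 0.796²) = 0.182 rad/s. t_p = π/ω_d = 17.3 s.

t_p ≈ 17.3 s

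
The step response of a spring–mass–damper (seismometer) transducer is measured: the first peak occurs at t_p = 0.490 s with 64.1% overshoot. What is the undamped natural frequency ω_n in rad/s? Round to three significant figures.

ζ from %OS: ζ = |ln 0.641|/√(π²+ln²0.641) = 0.140.
t_p = π/ω_d ⇒ ω_d = 6.41 rad/s; then ω_n = ω_d/√(1−ζ²) = 6.48 rad/s.

ω_n ≈ 6.48 rad/s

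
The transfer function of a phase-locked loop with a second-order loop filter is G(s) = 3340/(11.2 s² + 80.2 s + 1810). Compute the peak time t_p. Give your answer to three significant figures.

Dividing through by 11.2: denominator becomes s² + 7.161 s + 161.6.
So ω_n = √161.6 = 12.7 rad/s and ζ = 7.161/(2·12.7) = 0.282.
ω_d = 12.7·√(1 − 0.282²) = 12.2 rad/s. t_p = π/ω_d = 0.258 s.

t_p ≈ 0.258 s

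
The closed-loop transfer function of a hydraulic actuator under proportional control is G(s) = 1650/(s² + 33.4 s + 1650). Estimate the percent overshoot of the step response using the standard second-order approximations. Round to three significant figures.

Comparing the denominator to s² + 2ζω_n s + ω_n²: ω_n = √1650 = 40.6 rad/s, and 2ζω_n = 33.4 so ζ = 33.4/(2·40.6) = 0.411.
%OS = 100 e^{−πζ/√(1−ζ²)} with ζ = 0.411 gives 24.2%.

%OS ≈ 24.2%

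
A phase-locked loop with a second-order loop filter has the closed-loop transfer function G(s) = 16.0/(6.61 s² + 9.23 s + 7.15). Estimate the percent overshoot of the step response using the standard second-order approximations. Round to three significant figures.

%OS ≈ 5.81%

Dividing through by 6.61: denominator becomes s² + 1.396 s + 1.082.
So ω_n = √1.082 = 1.04 rad/s and ζ = 1.396/(2·1.04) = 0.671.
%OS = 100 e^{−πζ/√(1−ζ²)} with ζ = 0.671 gives 5.81%.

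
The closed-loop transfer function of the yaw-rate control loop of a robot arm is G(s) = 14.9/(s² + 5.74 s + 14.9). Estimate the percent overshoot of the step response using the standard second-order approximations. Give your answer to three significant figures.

%OS ≈ 3.04%

Matching coefficients with s² + 2ζω_n s + ω_n² gives ω_n² = 14.9 ⇒ ω_n = 3.86 rad/s, and ζ = 5.74/(2ω_n) = 0.744.
Overshoot: exp(−π·0.744/√(1−0.744²)) = 0.0304, i.e. 3.04%.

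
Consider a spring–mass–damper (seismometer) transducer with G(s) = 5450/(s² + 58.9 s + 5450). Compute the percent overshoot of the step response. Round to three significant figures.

%OS ≈ 25.5%

Matching coefficients with s² + 2ζω_n s + ω_n² gives ω_n² = 5450 ⇒ ω_n = 73.8 rad/s, and ζ = 58.9/(2ω_n) = 0.399.
%OS = 100·exp(−πζ/√(1−ζ²)) = 25.5%.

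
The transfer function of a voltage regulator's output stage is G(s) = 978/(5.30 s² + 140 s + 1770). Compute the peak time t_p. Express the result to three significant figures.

Dividing through by 5.30: denominator becomes s² + 26.42 s + 334.0.
So ω_n = √334.0 = 18.3 rad/s and ζ = 26.42/(2·18.3) = 0.723.
ω_d = ω_n√(1−ζ²) = 12.6 rad/s. t_p = π/ω_d = 0.249 s.

t_p ≈ 0.249 s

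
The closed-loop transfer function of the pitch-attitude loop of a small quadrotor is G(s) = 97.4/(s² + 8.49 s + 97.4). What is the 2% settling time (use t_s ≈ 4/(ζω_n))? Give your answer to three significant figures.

ω_n = √97.4 = 9.87 rad/s; ζ = 8.49/(2·9.87) = 0.430.
t_s ≈ 4/(ζω_n) = 4/(0.430·9.87) = 0.942 s.

t_s ≈ 0.942 s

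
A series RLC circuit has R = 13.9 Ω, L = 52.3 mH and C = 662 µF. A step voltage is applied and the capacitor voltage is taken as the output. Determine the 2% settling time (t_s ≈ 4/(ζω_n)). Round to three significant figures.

t_s ≈ 0.0301 s

For a series RLC circuit (capacitor voltage as output), ω_n = 1/√(LC) = 1/√(52.3 mH · 662 µF) = 170 rad/s.
ζ = (R/2)·√(C/L) = (13.9/2)·√(662 µF/52.3 mH) = 0.782.
t_s ≈ 4/(ζω_n) = 0.0301 s.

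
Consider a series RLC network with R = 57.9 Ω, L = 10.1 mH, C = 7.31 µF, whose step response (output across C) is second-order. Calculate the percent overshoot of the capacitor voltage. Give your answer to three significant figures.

For a series RLC circuit (capacitor voltage as output), ω_n = 1/√(LC) = 1/√(10.1 mH · 7.31 µF) = 3680 rad/s.
ζ = (R/2)·√(C/L) = (57.9/2)·√(7.31 µF/10.1 mH) = 0.779.
Overshoot: exp(−π·0.779/√(1−0.779²)) = 0.0202, i.e. 2.02%.

%OS ≈ 2.02%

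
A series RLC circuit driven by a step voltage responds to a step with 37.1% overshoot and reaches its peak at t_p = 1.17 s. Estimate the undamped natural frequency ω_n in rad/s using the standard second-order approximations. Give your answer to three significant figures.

ω_n ≈ 2.82 rad/s

From the overshoot, ζ = −ln(OS)/√(π²+ln²(OS)) = 0.301.
t_p = π/ω_d ⇒ ω_d = 2.69 rad/s; then ω_n = ω_d/√(1−ζ²) = 2.82 rad/s.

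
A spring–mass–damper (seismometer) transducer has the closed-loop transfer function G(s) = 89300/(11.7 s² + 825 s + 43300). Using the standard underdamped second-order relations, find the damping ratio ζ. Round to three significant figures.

ζ ≈ 0.580

Dividing through by 11.7: denominator becomes s² + 70.51 s + 3701.
So ω_n = √3701 = 60.8 rad/s and ζ = 70.51/(2·60.8) = 0.580.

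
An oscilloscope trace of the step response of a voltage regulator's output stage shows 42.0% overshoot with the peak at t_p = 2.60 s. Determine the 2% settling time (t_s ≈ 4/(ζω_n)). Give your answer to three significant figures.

t_s ≈ 12.0 s

The overshoot fixes ζ = −ln(OS)/√(π²+ln²(OS)) = 0.266.
t_p = π/ω_d ⇒ ω_d = 1.21 rad/s; then ω_n = ω_d/√(1−ζ²) = 1.25 rad/s.
t_s ≈ 4/(ζω_n) = 4/(0.266·1.25) = 12.0 s.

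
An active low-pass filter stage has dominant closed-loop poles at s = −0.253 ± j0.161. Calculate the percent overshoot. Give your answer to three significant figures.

With σ = 0.253, ω_d = 0.161: ω_n = √(σ²+ω_d²) = 0.300 rad/s, ζ = σ/ω_n = 0.844.
%OS = 100 e^{−πζ/√(1−ζ²)} with ζ = 0.844 gives 0.718%.

%OS ≈ 0.718%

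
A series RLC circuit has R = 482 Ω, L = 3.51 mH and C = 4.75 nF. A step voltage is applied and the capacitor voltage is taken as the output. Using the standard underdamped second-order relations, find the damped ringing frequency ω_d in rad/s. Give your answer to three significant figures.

ω_d ≈ 235000 rad/s

For a series RLC circuit (capacitor voltage as output), ω_n = 1/√(LC) = 1/√(3.51 mH · 4.75 nF) = 245000 rad/s.
ζ = (R/2)·√(C/L) = (482/2)·√(4.75 nF/3.51 mH) = 0.280.
ω_d = 245000·√(1 − 0.280²) = 235000 rad/s.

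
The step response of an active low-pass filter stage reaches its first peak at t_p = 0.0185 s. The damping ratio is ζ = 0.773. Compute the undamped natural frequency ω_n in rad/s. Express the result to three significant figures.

ω_n ≈ 268 rad/s

Peak time t_p = π/ω_d, so ω_d = π/t_p = π/0.0185 = 170 rad/s.
ω_n = ω_d/√(1−ζ²) = 170/√0.402 = 268 rad/s.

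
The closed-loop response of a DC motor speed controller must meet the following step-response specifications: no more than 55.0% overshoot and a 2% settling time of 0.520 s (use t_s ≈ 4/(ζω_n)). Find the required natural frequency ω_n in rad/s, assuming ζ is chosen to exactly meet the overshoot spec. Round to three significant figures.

From %OS = 100·exp(−πζ/√(1−ζ²)), invert to get ζ = −ln(OS)/√(π² + ln²(OS)) with OS = 0.550.
−ln 0.550 = 0.5978, so ζ = 0.5978/√(π² + 0.3574) = 0.187.
Then ω_n = 4/(ζ t_s) = 4/(0.187 × 0.520) = 41.1 rad/s.

ω_n ≈ 41.1 rad/s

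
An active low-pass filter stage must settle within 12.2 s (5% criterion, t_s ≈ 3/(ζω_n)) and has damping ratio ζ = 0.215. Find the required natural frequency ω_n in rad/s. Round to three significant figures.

Rearranging t_s ≈ 3/(ζω_n) gives ω_n = 3/(ζ·t_s) = 3/(0.215 × 12.2) = 1.14 rad/s.

ω_n ≈ 1.14 rad/s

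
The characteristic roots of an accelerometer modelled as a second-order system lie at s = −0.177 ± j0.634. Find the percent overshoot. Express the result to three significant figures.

%OS ≈ 41.6%

The poles are at −σ ± jω_d with σ = 0.177 and ω_d = 0.634, so ω_n = √(σ²+ω_d²) = 0.658 rad/s and ζ = σ/ω_n = 0.269.
Overshoot: exp(−π·0.269/√(1−0.269²)) = 0.416, i.e. 41.6%.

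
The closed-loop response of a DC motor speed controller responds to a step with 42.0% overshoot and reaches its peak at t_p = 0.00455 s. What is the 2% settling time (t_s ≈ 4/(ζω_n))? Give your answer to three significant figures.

t_s ≈ 0.0210 s

ζ from %OS: ζ = |ln 0.420|/√(π²+ln²0.420) = 0.266.
From t_p = π/ω_d, ω_d = π/0.00455 = 690 rad/s, so ω_n = ω_d/√(1−ζ²) = 716 rad/s.
t_s ≈ 4/(ζω_n) = 4/(0.266·716) = 0.0210 s.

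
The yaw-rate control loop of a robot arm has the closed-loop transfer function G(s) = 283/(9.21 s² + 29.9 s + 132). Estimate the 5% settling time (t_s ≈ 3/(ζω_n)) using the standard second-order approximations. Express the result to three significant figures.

Dividing through by 9.21: denominator becomes s² + 3.246 s + 14.33.
So ω_n = √14.33 = 3.79 rad/s and ζ = 3.246/(2·3.79) = 0.429.
t_s ≈ 3/(ζω_n) = 1.85 s.

t_s ≈ 1.85 s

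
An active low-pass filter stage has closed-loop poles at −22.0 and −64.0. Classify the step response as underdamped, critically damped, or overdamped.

overdamped

Since the poles are distinct, negative and real, the response is overdamped.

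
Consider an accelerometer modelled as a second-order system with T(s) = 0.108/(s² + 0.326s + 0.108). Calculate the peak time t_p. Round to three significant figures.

t_p ≈ 11.0 s

Comparing the denominator to s² + 2ζω_n s + ω_n²: ω_n = √0.108 = 0.329 rad/s, and 2ζω_n = 0.326 so ζ = 0.326/(2·0.329) = 0.496.
The damped frequency ω_d = ω_n√(1−ζ²) = 0.285 rad/s. Then t_p = π/ω_d = 11.0 s.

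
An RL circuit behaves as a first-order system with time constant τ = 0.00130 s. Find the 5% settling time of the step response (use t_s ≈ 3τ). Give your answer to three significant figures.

t_s ≈ 3τ = 0.00390 s.

t_s ≈ 0.00390 s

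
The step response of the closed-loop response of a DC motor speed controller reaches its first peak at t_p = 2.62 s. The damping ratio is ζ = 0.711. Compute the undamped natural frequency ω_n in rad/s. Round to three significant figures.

ω_n ≈ 1.71 rad/s

Peak time t_p = π/ω_d, so ω_d = π/t_p = π/2.62 = 1.20 rad/s.
ω_n = ω_d/√(1−ζ²) = 1.20/√0.494 = 1.71 rad/s.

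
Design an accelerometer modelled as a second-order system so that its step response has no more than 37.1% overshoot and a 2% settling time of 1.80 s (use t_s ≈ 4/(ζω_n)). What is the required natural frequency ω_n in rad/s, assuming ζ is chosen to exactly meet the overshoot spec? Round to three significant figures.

ω_n ≈ 7.38 rad/s

ζ = −ln(OS)/√(π² + (ln OS)²). With OS = 0.371, ln OS = −0.9916 and ζ = 0.9916/3.294 = 0.301.
From t_s ≈ 4/(ζω_n): ω_n = 4/(ζ·t_s) = 4/(0.301·1.80) = 7.38 rad/s.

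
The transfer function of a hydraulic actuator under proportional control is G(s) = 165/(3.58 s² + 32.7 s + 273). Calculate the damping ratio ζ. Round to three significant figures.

Dividing through by 3.58: denominator becomes s² + 9.134 s + 76.26.
So ω_n = √76.26 = 8.73 rad/s and ζ = 9.134/(2·8.73) = 0.523.

ζ ≈ 0.523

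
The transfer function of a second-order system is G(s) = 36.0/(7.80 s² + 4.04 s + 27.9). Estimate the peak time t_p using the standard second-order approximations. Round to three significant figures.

t_p ≈ 1.68 s

Dividing through by 7.80: denominator becomes s² + 0.5179 s + 3.577.
So ω_n = √3.577 = 1.89 rad/s and ζ = 0.5179/(2·1.89) = 0.137.
ω_d = 1.89·√(1 − 0.137²) = 1.87 rad/s. t_p = π/ω_d = 1.68 s.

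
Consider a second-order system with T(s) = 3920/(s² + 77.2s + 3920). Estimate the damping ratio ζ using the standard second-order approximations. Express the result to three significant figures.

ζ ≈ 0.617

Matching coefficients with s² + 2ζω_n s + ω_n² gives ω_n² = 3920 ⇒ ω_n = 62.6 rad/s, and ζ = 77.2/(2ω_n) = 0.617.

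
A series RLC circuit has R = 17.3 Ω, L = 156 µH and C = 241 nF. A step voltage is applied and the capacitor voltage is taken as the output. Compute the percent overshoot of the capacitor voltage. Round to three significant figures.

For a series RLC circuit (capacitor voltage as output), ω_n = 1/√(LC) = 1/√(156 µH · 241 nF) = 163000 rad/s.
ζ = (R/2)·√(C/L) = (17.3/2)·√(241 nF/156 µH) = 0.340.
%OS = 100 e^{−πζ/√(1−ζ²)} with ζ = 0.340 gives 32.1%.

%OS ≈ 32.1%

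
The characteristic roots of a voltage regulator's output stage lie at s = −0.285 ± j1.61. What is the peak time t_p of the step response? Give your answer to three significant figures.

t_p ≈ 1.95 s

t_p = π/ω_d with ω_d = 1.61 (the imaginary part), so t_p = 1.95 s.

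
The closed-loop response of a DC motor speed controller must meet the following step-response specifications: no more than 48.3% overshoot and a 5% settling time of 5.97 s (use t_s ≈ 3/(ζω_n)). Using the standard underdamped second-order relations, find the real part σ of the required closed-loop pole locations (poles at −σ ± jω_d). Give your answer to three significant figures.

σ ≈ 0.503

The settling-time spec alone fixes σ = ζω_n = 3/t_s = 3/5.97 = 0.503.
(Overshoot then fixes ζ = 0.226 and hence ω_d = σ·√(1−ζ²)/ζ = 2.17 rad/s.)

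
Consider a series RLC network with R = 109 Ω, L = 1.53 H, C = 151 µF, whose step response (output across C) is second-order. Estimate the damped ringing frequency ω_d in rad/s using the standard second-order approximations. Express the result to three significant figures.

ω_d ≈ 55.3 rad/s

For a series RLC circuit (capacitor voltage as output), ω_n = 1/√(LC) = 1/√(1.53 H · 151 µF) = 65.8 rad/s.
ζ = (R/2)·√(C/L) = (109/2)·√(151 µF/1.53 H) = 0.541.
ω_d = 65.8·√(1 − 0.541²) = 55.3 rad/s.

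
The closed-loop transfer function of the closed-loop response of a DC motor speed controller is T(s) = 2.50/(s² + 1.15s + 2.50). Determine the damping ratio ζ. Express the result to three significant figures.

ζ ≈ 0.364

ω_n = √2.50 = 1.58 rad/s; ζ = 1.15/(2·1.58) = 0.364.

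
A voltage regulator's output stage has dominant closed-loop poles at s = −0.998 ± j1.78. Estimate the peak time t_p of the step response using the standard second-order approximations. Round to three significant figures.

t_p ≈ 1.76 s

t_p = π/ω_d with ω_d = 1.78 (the imaginary part), so t_p = 1.76 s.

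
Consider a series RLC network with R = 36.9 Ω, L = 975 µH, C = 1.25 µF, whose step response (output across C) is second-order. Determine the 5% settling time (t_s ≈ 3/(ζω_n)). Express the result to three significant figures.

For a series RLC circuit (capacitor voltage as output), ω_n = 1/√(LC) = 1/√(975 µH · 1.25 µF) = 28600 rad/s.
ζ = (R/2)·√(C/L) = (36.9/2)·√(1.25 µF/975 µH) = 0.661.
t_s ≈ 3/(ζω_n) = 0.000159 s.

t_s ≈ 0.000159 s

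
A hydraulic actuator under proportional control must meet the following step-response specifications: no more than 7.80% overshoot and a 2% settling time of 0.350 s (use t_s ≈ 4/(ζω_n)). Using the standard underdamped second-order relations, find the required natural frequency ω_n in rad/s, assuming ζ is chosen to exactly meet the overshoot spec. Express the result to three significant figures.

ω_n ≈ 18.1 rad/s

ζ = −ln(OS)/√(π² + (ln OS)²). With OS = 0.0780, ln OS = −2.551 and ζ = 2.551/4.047 = 0.630.
From t_s ≈ 4/(ζω_n): ω_n = 4/(ζ·t_s) = 4/(0.630·0.350) = 18.1 rad/s.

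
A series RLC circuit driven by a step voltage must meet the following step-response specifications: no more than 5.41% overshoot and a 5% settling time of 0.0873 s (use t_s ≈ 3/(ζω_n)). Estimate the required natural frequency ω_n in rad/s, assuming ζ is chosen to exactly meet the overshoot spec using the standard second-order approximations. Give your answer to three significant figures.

ω_n ≈ 50.5 rad/s

From %OS = 100·exp(−πζ/√(1−ζ²)), invert to get ζ = −ln(OS)/√(π² + ln²(OS)) with OS = 0.0541.
−ln 0.0541 = 2.917, so ζ = 2.917/√(π² + 8.508) = 0.680.
From t_s ≈ 3/(ζω_n): ω_n = 3/(ζ·t_s) = 3/(0.680·0.0873) = 50.5 rad/s.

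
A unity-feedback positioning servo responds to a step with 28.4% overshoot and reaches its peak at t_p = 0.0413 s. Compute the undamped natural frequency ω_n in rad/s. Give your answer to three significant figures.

The overshoot fixes ζ = −ln(OS)/√(π²+ln²(OS)) = 0.372.
From t_p = π/ω_d, ω_d = π/0.0413 = 76.1 rad/s, so ω_n = ω_d/√(1−ζ²) = 81.9 rad/s.

ω_n ≈ 81.9 rad/s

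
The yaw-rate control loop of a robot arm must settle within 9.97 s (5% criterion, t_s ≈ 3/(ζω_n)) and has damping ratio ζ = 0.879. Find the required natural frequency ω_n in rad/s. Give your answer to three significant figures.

Rearranging t_s ≈ 3/(ζω_n) gives ω_n = 3/(ζ·t_s) = 3/(0.879 × 9.97) = 0.342 rad/s.

ω_n ≈ 0.342 rad/s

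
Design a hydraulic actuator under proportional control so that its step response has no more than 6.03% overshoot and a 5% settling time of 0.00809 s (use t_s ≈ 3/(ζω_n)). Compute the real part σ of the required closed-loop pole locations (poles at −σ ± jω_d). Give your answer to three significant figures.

σ ≈ 371

The settling-time spec alone fixes σ = ζω_n = 3/t_s = 3/0.00809 = 371.
(Overshoot then fixes ζ = 0.666 and hence ω_d = σ·√(1−ζ²)/ζ = 415 rad/s.)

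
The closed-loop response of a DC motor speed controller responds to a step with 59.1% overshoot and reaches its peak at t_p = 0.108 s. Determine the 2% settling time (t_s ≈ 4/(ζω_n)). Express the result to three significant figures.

ζ from %OS: ζ = |ln 0.591|/√(π²+ln²0.591) = 0.165.
From t_p = π/ω_d, ω_d = π/0.108 = 29.1 rad/s, so ω_n = ω_d/√(1−ζ²) = 29.5 rad/s.
t_s ≈ 4/(ζω_n) = 4/(0.165·29.5) = 0.821 s.

t_s ≈ 0.821 s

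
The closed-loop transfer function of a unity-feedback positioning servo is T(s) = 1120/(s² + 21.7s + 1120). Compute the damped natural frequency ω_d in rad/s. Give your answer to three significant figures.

Matching coefficients with s² + 2ζω_n s + ω_n² gives ω_n² = 1120 ⇒ ω_n = 33.5 rad/s, and ζ = 21.7/(2ω_n) = 0.324.
ω_d = 33.5·√(1 − 0.324²) = 31.7 rad/s.

ω_d ≈ 31.7 rad/s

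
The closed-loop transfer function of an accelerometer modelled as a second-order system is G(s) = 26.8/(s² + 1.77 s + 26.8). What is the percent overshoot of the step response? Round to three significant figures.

Comparing the denominator to s² + 2ζω_n s + ω_n²: ω_n = √26.8 = 5.18 rad/s, and 2ζω_n = 1.77 so ζ = 1.77/(2·5.18) = 0.171.
Overshoot: exp(−π·0.171/√(1−0.171²)) = 0.580, i.e. 58.0%.

%OS ≈ 58.0%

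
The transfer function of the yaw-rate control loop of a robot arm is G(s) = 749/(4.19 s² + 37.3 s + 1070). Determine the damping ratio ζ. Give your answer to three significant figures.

Dividing through by 4.19: denominator becomes s² + 8.902 s + 255.4.
So ω_n = √255.4 = 16.0 rad/s and ζ = 8.902/(2·16.0) = 0.279.

ζ ≈ 0.279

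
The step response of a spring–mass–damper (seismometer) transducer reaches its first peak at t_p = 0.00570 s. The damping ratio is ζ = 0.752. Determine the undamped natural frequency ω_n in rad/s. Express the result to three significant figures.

ω_n ≈ 836 rad/s

Peak time t_p = π/ω_d, so ω_d = π/t_p = π/0.00570 = 551 rad/s.
ω_n = ω_d/√(1−ζ²) = 551/√0.434 = 836 rad/s.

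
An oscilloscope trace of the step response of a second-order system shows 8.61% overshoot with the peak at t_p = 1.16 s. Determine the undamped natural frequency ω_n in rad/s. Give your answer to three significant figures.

ω_n ≈ 3.44 rad/s

ζ from %OS: ζ = |ln 0.0861|/√(π²+ln²0.0861) = 0.615.
t_p = π/ω_d ⇒ ω_d = 2.71 rad/s; then ω_n = ω_d/√(1−ζ²) = 3.44 rad/s.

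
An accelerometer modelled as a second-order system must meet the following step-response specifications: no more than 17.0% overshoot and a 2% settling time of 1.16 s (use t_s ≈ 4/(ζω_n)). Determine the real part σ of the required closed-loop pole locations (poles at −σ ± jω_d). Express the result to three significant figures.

σ ≈ 3.45

The settling-time spec alone fixes σ = ζω_n = 4/t_s = 4/1.16 = 3.45.
(Overshoot then fixes ζ = 0.491 and hence ω_d = σ·√(1−ζ²)/ζ = 6.11 rad/s.)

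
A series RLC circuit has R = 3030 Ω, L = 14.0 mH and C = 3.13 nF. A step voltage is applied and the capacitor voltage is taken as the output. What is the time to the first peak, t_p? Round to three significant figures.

For a series RLC circuit (capacitor voltage as output), ω_n = 1/√(LC) = 1/√(14.0 mH · 3.13 nF) = 151000 rad/s.
ζ = (R/2)·√(C/L) = (3030/2)·√(3.13 nF/14.0 mH) = 0.716.
ω_d = 151000·√(1 − 0.716²) = 105000 rad/s. t_p = π/ω_d = 0.0000298 s.

t_p ≈ 0.0000298 s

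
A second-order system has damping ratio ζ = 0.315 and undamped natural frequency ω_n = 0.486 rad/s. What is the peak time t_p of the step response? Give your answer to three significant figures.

The damped frequency is ω_d = ω_n√(1−ζ²) = 0.486·√(1−0.0992) = 0.461 rad/s.
Peak time t_p = π/ω_d = π/0.461 = 6.81 s.

t_p ≈ 6.81 s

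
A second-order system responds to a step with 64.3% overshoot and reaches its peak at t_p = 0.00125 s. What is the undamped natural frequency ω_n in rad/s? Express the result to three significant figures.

ω_n ≈ 2540 rad/s

From the overshoot, ζ = −ln(OS)/√(π²+ln²(OS)) = 0.139.
t_p = π/ω_d ⇒ ω_d = 2510 rad/s; then ω_n = ω_d/√(1−ζ²) = 2540 rad/s.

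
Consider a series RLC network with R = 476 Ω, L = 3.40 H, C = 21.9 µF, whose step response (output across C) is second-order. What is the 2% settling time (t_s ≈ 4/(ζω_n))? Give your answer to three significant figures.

t_s ≈ 0.0571 s

For a series RLC circuit (capacitor voltage as output), ω_n = 1/√(LC) = 1/√(3.40 H · 21.9 µF) = 116 rad/s.
ζ = (R/2)·√(C/L) = (476/2)·√(21.9 µF/3.40 H) = 0.604.
t_s ≈ 4/(ζω_n) = 0.0571 s.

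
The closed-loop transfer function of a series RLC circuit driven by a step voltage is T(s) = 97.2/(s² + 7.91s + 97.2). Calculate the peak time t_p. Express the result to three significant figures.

t_p ≈ 0.348 s

Matching coefficients with s² + 2ζω_n s + ω_n² gives ω_n² = 97.2 ⇒ ω_n = 9.86 rad/s, and ζ = 7.91/(2ω_n) = 0.401.
ω_d = 9.86·√(1 − 0.401²) = 9.03 rad/s. Then t_p = π/ω_d = 0.348 s.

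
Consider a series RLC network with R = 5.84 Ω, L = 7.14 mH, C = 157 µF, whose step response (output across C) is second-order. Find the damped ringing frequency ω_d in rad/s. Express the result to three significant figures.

For a series RLC circuit (capacitor voltage as output), ω_n = 1/√(LC) = 1/√(7.14 mH · 157 µF) = 944 rad/s.
ζ = (R/2)·√(C/L) = (5.84/2)·√(157 µF/7.14 mH) = 0.433.
ω_d = 944·√(1 − 0.433²) = 851 rad/s.

ω_d ≈ 851 rad/s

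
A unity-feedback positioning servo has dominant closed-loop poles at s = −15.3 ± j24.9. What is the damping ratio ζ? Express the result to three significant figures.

ζ ≈ 0.524

With σ = 15.3, ω_d = 24.9: ω_n = √(σ²+ω_d²) = 29.2 rad/s, ζ = σ/ω_n = 0.524.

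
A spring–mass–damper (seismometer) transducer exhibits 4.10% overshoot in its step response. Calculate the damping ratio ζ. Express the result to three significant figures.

ζ ≈ 0.713

ζ = −ln(OS)/√(π² + (ln OS)²). With OS = 0.0410, ln OS = −3.194 and ζ = 3.194/4.480 = 0.713.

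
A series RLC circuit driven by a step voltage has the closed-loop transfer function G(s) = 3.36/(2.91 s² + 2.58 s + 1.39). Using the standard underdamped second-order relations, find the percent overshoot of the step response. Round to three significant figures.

Dividing through by 2.91: denominator becomes s² + 0.8866 s + 0.4777.
So ω_n = √0.4777 = 0.691 rad/s and ζ = 0.8866/(2·0.691) = 0.641.
Overshoot: exp(−π·0.641/√(1−0.641²)) = 0.0723, i.e. 7.23%.

%OS ≈ 7.23%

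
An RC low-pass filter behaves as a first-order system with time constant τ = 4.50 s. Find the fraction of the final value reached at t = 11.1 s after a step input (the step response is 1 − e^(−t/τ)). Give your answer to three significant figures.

y(t)/y_∞ = 1 − e^(−t/τ) = 1 − e^(−11.1/4.50) = 1 − e^(−2.47) = 0.915.

y/y_∞ ≈ 0.915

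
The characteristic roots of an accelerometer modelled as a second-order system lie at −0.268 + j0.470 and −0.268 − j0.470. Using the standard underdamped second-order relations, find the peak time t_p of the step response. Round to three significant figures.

t_p ≈ 6.68 s

t_p = π/ω_d with ω_d = 0.470 (the imaginary part), so t_p = 6.68 s.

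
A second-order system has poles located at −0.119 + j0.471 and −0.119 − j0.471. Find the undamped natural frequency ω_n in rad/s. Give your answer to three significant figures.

ω_n ≈ 0.486 rad/s

The poles are at −σ ± jω_d with σ = 0.119 and ω_d = 0.471, so ω_n = √(σ²+ω_d²) = 0.486 rad/s and ζ = σ/ω_n = 0.245.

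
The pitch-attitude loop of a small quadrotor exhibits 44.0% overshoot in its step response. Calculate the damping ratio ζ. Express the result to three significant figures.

ζ ≈ 0.253

ζ = −ln(OS)/√(π² + (ln OS)²). With OS = 0.440, ln OS = −0.8210 and ζ = 0.8210/3.247 = 0.253.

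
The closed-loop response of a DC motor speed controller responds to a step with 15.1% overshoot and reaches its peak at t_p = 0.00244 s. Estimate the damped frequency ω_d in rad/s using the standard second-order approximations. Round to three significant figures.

t_p = π/ω_d, so ω_d = π/0.00244 = 1290 rad/s.

ω_d ≈ 1290 rad/s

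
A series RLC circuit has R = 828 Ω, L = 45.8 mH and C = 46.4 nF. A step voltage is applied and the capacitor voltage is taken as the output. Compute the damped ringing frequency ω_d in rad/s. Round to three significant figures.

For a series RLC circuit (capacitor voltage as output), ω_n = 1/√(LC) = 1/√(45.8 mH · 46.4 nF) = 21700 rad/s.
ζ = (R/2)·√(C/L) = (828/2)·√(46.4 nF/45.8 mH) = 0.417.
ω_d = ω_n√(1−ζ²) = 19700 rad/s.

ω_d ≈ 19700 rad/s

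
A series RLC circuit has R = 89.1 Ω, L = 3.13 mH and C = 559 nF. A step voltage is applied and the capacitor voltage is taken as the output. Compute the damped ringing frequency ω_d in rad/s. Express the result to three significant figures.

ω_d ≈ 19200 rad/s

For a series RLC circuit (capacitor voltage as output), ω_n = 1/√(LC) = 1/√(3.13 mH · 559 nF) = 23900 rad/s.
ζ = (R/2)·√(C/L) = (89.1/2)·√(559 nF/3.13 mH) = 0.595.
ω_d = ω_n√(1−ζ²) = 19200 rad/s.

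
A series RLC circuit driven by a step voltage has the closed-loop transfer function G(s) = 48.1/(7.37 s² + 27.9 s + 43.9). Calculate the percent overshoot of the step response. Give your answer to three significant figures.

Dividing through by 7.37: denominator becomes s² + 3.786 s + 5.957.
So ω_n = √5.957 = 2.44 rad/s and ζ = 3.786/(2·2.44) = 0.776.
Overshoot: exp(−π·0.776/√(1−0.776²)) = 0.0211, i.e. 2.11%.

%OS ≈ 2.11%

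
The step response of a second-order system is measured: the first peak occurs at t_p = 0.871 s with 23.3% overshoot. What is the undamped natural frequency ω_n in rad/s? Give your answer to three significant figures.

ω_n ≈ 3.98 rad/s

ζ from %OS: ζ = |ln 0.233|/√(π²+ln²0.233) = 0.421.
t_p = π/ω_d ⇒ ω_d = 3.61 rad/s; then ω_n = ω_d/√(1−ζ²) = 3.98 rad/s.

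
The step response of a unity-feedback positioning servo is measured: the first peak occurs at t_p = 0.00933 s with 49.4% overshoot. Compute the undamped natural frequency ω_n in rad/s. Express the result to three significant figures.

ω_n ≈ 345 rad/s

The overshoot fixes ζ = −ln(OS)/√(π²+ln²(OS)) = 0.219.
From t_p = π/ω_d, ω_d = π/0.00933 = 337 rad/s, so ω_n = ω_d/√(1−ζ²) = 345 rad/s.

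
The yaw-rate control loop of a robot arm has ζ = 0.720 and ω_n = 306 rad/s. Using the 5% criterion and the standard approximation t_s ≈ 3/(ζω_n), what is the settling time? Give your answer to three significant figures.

t_s ≈ 0.0136 s

t_s ≈ 3/(ζω_n) = 3/(0.720 × 306) = 0.0136 s.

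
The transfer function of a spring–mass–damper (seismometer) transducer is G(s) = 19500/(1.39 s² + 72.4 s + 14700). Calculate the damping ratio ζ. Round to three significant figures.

ζ ≈ 0.253

Dividing through by 1.39: denominator becomes s² + 52.09 s + 10580.
So ω_n = √10580 = 103 rad/s and ζ = 52.09/(2·103) = 0.253.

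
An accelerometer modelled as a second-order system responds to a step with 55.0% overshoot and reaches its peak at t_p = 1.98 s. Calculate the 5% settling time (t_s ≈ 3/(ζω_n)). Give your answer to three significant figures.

t_s ≈ 9.94 s

The overshoot fixes ζ = −ln(OS)/√(π²+ln²(OS)) = 0.187.
t_p = π/ω_d ⇒ ω_d = 1.59 rad/s; then ω_n = ω_d/√(1−ζ²) = 1.62 rad/s.
t_s ≈ 3/(ζω_n) = 3/(0.187·1.62) = 9.94 s.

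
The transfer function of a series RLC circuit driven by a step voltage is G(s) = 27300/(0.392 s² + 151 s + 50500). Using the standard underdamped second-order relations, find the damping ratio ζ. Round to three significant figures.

Dividing through by 0.392: denominator becomes s² + 385.2 s + 128800.
So ω_n = √128800 = 359 rad/s and ζ = 385.2/(2·359) = 0.537.

ζ ≈ 0.537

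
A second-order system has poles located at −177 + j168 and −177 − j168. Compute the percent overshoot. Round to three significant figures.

%OS ≈ 3.65%

The poles are at −σ ± jω_d with σ = 177 and ω_d = 168, so ω_n = √(σ²+ω_d²) = 244 rad/s and ζ = σ/ω_n = 0.725.
Overshoot: exp(−π·0.725/√(1−0.725²)) = 0.0365, i.e. 3.65%.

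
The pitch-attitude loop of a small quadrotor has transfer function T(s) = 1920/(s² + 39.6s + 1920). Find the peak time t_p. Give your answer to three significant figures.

Matching coefficients with s² + 2ζω_n s + ω_n² gives ω_n² = 1920 ⇒ ω_n = 43.8 rad/s, and ζ = 39.6/(2ω_n) = 0.452.
ω_d = ω_n√(1−ζ²) = 39.1 rad/s. Then t_p = π/ω_d = 0.0804 s.

t_p ≈ 0.0804 s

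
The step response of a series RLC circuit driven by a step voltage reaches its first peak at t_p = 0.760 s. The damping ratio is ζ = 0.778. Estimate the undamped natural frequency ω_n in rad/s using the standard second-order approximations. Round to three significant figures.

Peak time t_p = π/ω_d, so ω_d = π/t_p = π/0.760 = 4.13 rad/s.
ω_n = ω_d/√(1−ζ²) = 4.13/√0.395 = 6.58 rad/s.

ω_n ≈ 6.58 rad/s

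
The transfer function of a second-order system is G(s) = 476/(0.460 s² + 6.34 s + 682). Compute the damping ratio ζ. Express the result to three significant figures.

ζ ≈ 0.179

Dividing through by 0.460: denominator becomes s² + 13.78 s + 1483.
So ω_n = √1483 = 38.5 rad/s and ζ = 13.78/(2·38.5) = 0.179.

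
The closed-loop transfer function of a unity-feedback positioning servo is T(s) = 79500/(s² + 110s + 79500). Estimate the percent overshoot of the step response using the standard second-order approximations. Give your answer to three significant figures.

%OS ≈ 53.5%

ω_n = √79500 = 282 rad/s; ζ = 110/(2·282) = 0.195.
%OS = 100 e^{−πζ/√(1−ζ²)} with ζ = 0.195 gives 53.5%.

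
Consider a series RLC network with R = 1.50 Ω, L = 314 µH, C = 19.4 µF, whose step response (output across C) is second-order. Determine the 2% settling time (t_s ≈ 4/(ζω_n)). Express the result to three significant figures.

t_s ≈ 0.00167 s

For a series RLC circuit (capacitor voltage as output), ω_n = 1/√(LC) = 1/√(314 µH · 19.4 µF) = 12800 rad/s.
ζ = (R/2)·√(C/L) = (1.50/2)·√(19.4 µF/314 µH) = 0.186.
t_s ≈ 4/(ζω_n) = 0.00167 s.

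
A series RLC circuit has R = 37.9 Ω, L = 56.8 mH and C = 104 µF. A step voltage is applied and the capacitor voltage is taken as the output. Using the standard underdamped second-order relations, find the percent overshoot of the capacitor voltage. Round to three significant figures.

For a series RLC circuit (capacitor voltage as output), ω_n = 1/√(LC) = 1/√(56.8 mH · 104 µF) = 411 rad/s.
ζ = (R/2)·√(C/L) = (37.9/2)·√(104 µF/56.8 mH) = 0.811.
%OS = 100 e^{−πζ/√(1−ζ²)} with ζ = 0.811 gives 1.29%.

%OS ≈ 1.29%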